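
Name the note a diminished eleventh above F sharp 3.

B flat 4

The eleventh's letter: F up four letter names plus an octave → B.
A diminished eleventh spans 16 semitones, so from F#3 the target pitch is Bb4.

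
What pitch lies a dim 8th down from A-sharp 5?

An octave keeps the letter name A, an octave down from A.
Moving 11 semitones down from A#5 (the size of a diminished octave) reaches A##4.

A-double-sharp 4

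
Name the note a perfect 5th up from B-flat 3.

F 4

The fifth takes the letter from B up to F.
A perfect fifth is 7 semitones; 7 semitones up from Bb3 gives F4.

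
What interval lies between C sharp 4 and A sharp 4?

C to A spans six letter names (C-D-E-F-G-A) — that makes it a sixth of some quality.
C#4 to A#4 is 9 semitones, matching the major sixth exactly, so the quality is major.

major sixth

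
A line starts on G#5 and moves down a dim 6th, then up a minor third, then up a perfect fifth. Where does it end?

A##5

Down a diminished sixth from G#5: B##4 (7 semitones down).
A minor third up from B##4 is D##5.
A perfect fifth up from D##5 is A##5.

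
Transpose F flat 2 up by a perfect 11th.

B double-flat 3

The eleventh's letter: F up four letter names plus an octave → B.
A perfect eleventh spans 17 semitones, so from Fb2 the target pitch is Bbb3.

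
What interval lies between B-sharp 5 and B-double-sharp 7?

augmented fifteenth

B to B is the same letter name, plus 2 octaves, so the interval is some kind of fifteenth.
The perfect fifteenth is 24 semitones; here we have 25, one semitone wider: augmented.
(Equivalently, a compound augmented octave: an augmented octave plus an octave.)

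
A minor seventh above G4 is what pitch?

The seventh takes the letter from G up to F.
A minor seventh spans 10 semitones, so from G4 the target pitch is F5.

F5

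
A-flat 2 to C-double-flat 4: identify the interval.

A to C spans three letter names (A-B-C), plus an octave: a tenth.
Ab2 to Cbb4 spans 14 semitones — two semitones narrower than the major tenth (16) — giving a diminished tenth.
(Equivalently, a compound diminished third: a diminished third plus an octave.)

diminished tenth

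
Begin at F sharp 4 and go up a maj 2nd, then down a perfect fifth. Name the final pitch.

Up a major second from F#4: G#4 (2 semitones up).
Down a perfect fifth from G#4: C#4 (7 semitones down).

C sharp 4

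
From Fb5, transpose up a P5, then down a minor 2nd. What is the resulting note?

Bb5

Fb5 up a perfect fifth → Cb6 (7 semitones).
Down a minor second from Cb6: Bb5 (1 semitone down).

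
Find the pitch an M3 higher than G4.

Three letter names up from G: B.
A major third is 4 semitones; 4 semitones up from G4 gives B4.

B4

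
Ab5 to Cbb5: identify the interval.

A6

Descending from Ab5 to Cbb5 is the same interval as ascending Cbb5 to Ab5.
C to A spans six letter names (C-D-E-F-G-A): a sixth.
The major sixth is 9 semitones; here we have 10, one semitone wider: augmented.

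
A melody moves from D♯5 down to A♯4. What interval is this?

Descending from D#5 to A#4 is the same interval as ascending A#4 to D#5.
A to D spans four letter names (A-B-C-D): a fourth.
Counting semitones, A#4→D#5 is 5, which is the perfect fourth.

perfect 4th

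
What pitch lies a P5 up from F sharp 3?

The fifth takes the letter from F up to C.
A perfect fifth is 7 semitones; 7 semitones up from F#3 gives C#4.

C sharp 4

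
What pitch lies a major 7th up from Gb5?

F6

The seventh takes the letter from G up to F.
A major seventh is 11 semitones; 11 semitones up from Gb5 gives F6.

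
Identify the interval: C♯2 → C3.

diminished 8th

C to C is the same letter name, plus an octave, so the interval is some kind of octave.
A perfect octave would be 12 semitones; C#2 to C3 is 11, one semitone narrower, so the interval is diminished.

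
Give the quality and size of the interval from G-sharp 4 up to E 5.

minor sixth

G to E spans six letter names (G-A-B-C-D-E), so the interval is some kind of sixth.
A major sixth would be 9 semitones, but G#4 to E5 is 8 — one semitone narrower, making it a minor sixth.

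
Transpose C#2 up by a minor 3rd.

E2

Counting three letter names up from C lands on E.
A minor third spans 3 semitones, so from C#2 the target pitch is E2.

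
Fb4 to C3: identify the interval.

diminished 11th

Descending from Fb4 to C3 is the same interval as ascending C3 to Fb4.
C to F spans four letter names (C-D-E-F), plus an octave, so the interval is some kind of eleventh.
C3 to Fb4 spans 16 semitones — one semitone narrower than the perfect eleventh (17) — giving a diminished eleventh.
(Equivalently, a compound diminished fourth: a diminished fourth plus an octave.)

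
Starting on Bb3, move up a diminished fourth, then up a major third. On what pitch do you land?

Bb3 up a diminished fourth → Ebb4 (4 semitones).
Ebb4 up a major third → Gb4 (4 semitones).

Gb4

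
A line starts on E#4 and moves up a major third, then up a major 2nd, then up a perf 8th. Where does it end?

A##5

A major third up from E#4 is G##4.
Up a major second from G##4: A##4 (2 semitones up).
A##4 up a perfect octave → A##5 (12 semitones).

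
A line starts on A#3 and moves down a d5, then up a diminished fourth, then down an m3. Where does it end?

A diminished fifth down from A#3 is D##3.
D##3 up a diminished fourth → G#3 (4 semitones).
A minor third down from G#3 is E#3.

E#3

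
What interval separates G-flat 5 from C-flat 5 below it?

Descending from Gb5 to Cb5 is the same interval as ascending Cb5 to Gb5.
C to G spans five letter names (C-D-E-F-G), so the interval is some kind of fifth.
Cb5 to Gb5 is 7 semitones, matching the perfect fifth exactly, so the quality is perfect.

perfect 5th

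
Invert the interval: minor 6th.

Interval numbers invert to sum to nine: 6 + 3 = 9, so a sixth inverts to a third.
The quality also flips — minor becomes major — giving a major third.

major 3rd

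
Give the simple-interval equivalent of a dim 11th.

diminished fourth

Each octave removed subtracts seven from the number: 11 − 7 = 4.
That makes a diminished eleventh a compound diminished fourth — an octave plus a diminished fourth.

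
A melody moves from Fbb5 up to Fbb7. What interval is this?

F to F is the same letter name, plus 2 octaves, so the interval is some kind of fifteenth.
The perfect fifteenth spans 24 semitones, and Fbb5 to Fbb7 is exactly 24 semitones — so this is a perfect fifteenth.
(Equivalently, a compound perfect octave: a perfect octave plus an octave.)

perfect 15th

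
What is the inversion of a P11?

First reduce the compound perfect eleventh to its simple form, a perfect fourth.
Inverted interval numbers add to nine, so a fourth pairs with a fifth (4 + 5 = 9).
The quality also flips — perfect stays perfect — giving a perfect fifth.

perfect 5th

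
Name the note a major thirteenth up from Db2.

Bb3

Six letters up from D (plus an octave) reaches B.
A major thirteenth is 21 semitones; 21 semitones up from Db2 gives Bb3.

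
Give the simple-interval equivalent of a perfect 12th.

Subtracting seven from the interval number removes an octave: 12 − 7 = 5.
That makes a perfect twelfth a compound perfect fifth — an octave plus a perfect fifth.

perfect fifth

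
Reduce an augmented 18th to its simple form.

Take out 2 octaves (14 from the number): 18 − 14 = 4.
That makes an augmented eighteenth a compound augmented fourth — 2 octaves plus an augmented fourth.

augmented 4th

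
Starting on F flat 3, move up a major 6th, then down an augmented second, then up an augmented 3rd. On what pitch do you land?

E flat 4

Up a major sixth from Fb3: Db4 (9 semitones up).
Db4 down an augmented second → Cbb4 (3 semitones).
Up an augmented third from Cbb4: Eb4 (5 semitones up).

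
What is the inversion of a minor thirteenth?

major third

First reduce the compound minor thirteenth to its simple form, a minor sixth.
Interval numbers invert to sum to nine: 6 + 3 = 9, so a sixth inverts to a third.
The quality also flips — minor becomes major — giving a major third.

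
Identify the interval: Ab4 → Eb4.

perfect 4th

Descending from Ab4 to Eb4 is the same interval as ascending Eb4 to Ab4.
E to A spans four letter names (E-F-G-A), so the interval is some kind of fourth.
Counting semitones, Eb4→Ab4 is 5, which is the perfect fourth.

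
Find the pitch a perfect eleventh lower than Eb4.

Bb2

Counting four letter names plus an octave down from E lands on B.
Moving 17 semitones down from Eb4 (the size of a perfect eleventh) reaches Bb2.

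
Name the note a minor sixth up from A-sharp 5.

The sixth takes the letter from A up to F.
Moving 8 semitones up from A#5 (the size of a minor sixth) reaches F#6.

F-sharp 6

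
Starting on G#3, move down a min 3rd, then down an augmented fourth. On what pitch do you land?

B2

Down a minor third from G#3: E#3 (3 semitones down).
Down an augmented fourth from E#3: B2 (6 semitones down).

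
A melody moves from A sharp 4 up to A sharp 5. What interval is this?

perfect octave

A to A is the same letter name, plus an octave — that makes it an octave of some quality.
Counting semitones, A#4→A#5 is 12, which is the perfect octave.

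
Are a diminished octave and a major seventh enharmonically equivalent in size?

A diminished octave spans 11 semitones, and a major seventh also spans 11 semitones — they're enharmonic.

Yes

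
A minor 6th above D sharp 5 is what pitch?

Six letter names up from D: B.
A minor sixth spans 8 semitones, so from D#5 the target pitch is B5.

B 5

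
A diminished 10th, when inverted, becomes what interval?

First reduce the compound diminished tenth to its simple form, a diminished third.
Interval numbers invert to sum to nine: 3 + 6 = 9, so a third inverts to a sixth.
And diminished becomes augmented under inversion, so we get an augmented sixth.

augmented sixth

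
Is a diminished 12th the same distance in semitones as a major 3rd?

No

A diminished twelfth spans 18 semitones; a major third spans 4 semitones. They differ by 14.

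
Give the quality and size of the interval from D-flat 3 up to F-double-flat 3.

diminished third

D to F spans three letter names (D-E-F): a third.
A major third would be 4 semitones; Db3 to Fbb3 is 2, two semitones narrower, so the interval is diminished.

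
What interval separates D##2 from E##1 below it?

minor 7th

Descending from D##2 to E##1 is the same interval as ascending E##1 to D##2.
E to D spans seven letter names (E-F-G-A-B-C-D), so the interval is some kind of seventh.
At 10 semitones, E##1→D##2 falls one short of a major seventh: minor.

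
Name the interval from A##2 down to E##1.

perfect eleventh

Descending from A##2 to E##1 is the same interval as ascending E##1 to A##2.
E to A spans four letter names (E-F-G-A), plus an octave — that makes it an eleventh of some quality.
E##1 to A##2 is 17 semitones, matching the perfect eleventh exactly, so the quality is perfect.
(Equivalently, a compound perfect fourth: a perfect fourth plus an octave.)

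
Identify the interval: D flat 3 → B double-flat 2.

major 3rd

Descending from Db3 to Bbb2 is the same interval as ascending Bbb2 to Db3.
B to D spans three letter names (B-C-D) — that makes it a third of some quality.
Counting semitones, Bbb2→Db3 is 4, which is the major third.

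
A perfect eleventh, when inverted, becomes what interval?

perfect 5th

First reduce the compound perfect eleventh to its simple form, a perfect fourth.
Inverted interval numbers add to nine, so a fourth pairs with a fifth (4 + 5 = 9).
The quality also flips — perfect stays perfect — giving a perfect fifth.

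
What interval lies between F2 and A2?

F to A spans three letter names (F-G-A), so the interval is some kind of third.
The major third spans 4 semitones, and F2 to A2 is exactly 4 semitones — so this is a major third.

major third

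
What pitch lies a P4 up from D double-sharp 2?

Counting four letter names up from D lands on G.
Moving 5 semitones up from D##2 (the size of a perfect fourth) reaches G##2.

G double-sharp 2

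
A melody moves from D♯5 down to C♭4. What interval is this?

doubly augmented ninth

Descending from D#5 to Cb4 is the same interval as ascending Cb4 to D#5.
C to D spans two letter names (C-D), plus an octave, so the interval is some kind of ninth.
Cb4 to D#5 spans 16 semitones — two semitones wider than the major ninth (14) — giving a doubly augmented ninth.
(Equivalently, a compound doubly augmented second: a doubly augmented second plus an octave.)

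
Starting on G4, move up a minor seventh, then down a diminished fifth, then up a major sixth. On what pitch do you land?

A minor seventh up from G4 is F5.
A diminished fifth down from F5 is B4.
Up a major sixth from B4: G#5 (9 semitones up).

G#5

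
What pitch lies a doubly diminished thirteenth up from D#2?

Bbb3

Six letters up from D (plus an octave) reaches B.
A doubly diminished thirteenth spans 18 semitones, so from D#2 the target pitch is Bbb3.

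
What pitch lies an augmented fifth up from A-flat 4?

Five letter names up from A: E.
An augmented fifth is 8 semitones; 8 semitones up from Ab4 gives E5.

E 5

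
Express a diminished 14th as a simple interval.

Subtracting seven from the interval number removes an octave: 14 − 7 = 7.
So a diminished fourteenth is an octave plus a diminished seventh. The quality is unchanged.

diminished 7th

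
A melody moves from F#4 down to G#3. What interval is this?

Descending from F#4 to G#3 is the same interval as ascending G#3 to F#4.
G to F spans seven letter names (G-A-B-C-D-E-F) — that makes it a seventh of some quality.
G#3 to F#4 is 10 semitones, a half step short of the major seventh (11), so this is minor.

minor seventh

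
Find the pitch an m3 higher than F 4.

A flat 4

The third takes the letter from F up to A.
A minor third spans 3 semitones, so from F4 the target pitch is Ab4.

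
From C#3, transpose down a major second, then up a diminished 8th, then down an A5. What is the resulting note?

Ebb3

C#3 down a major second → B2 (2 semitones).
B2 up a diminished octave → Bb3 (11 semitones).
Bb3 down an augmented fifth → Ebb3 (8 semitones).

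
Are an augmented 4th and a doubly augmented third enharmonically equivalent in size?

Yes

An augmented fourth = 6 semitones = a doubly augmented third; enharmonically equal.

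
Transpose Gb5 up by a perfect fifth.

Counting five letter names up from G lands on D.
A perfect fifth is 7 semitones; 7 semitones up from Gb5 gives Db6.

Db6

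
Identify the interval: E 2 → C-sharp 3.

M6

E to C spans six letter names (E-F-G-A-B-C) — that makes it a sixth of some quality.
Counting semitones, E2→C#3 is 9, which is the major sixth.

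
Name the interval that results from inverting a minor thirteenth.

First reduce the compound minor thirteenth to its simple form, a minor sixth.
Inverted interval numbers add to nine, so a sixth pairs with a third (6 + 3 = 9).
Quality inverts too: minor becomes major. That makes the inversion a major third.

major 3rd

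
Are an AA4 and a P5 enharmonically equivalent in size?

Both span 7 semitones: a doubly augmented fourth and a perfect fifth are the same chromatic distance.

Yes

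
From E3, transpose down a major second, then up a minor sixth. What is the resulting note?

A major second down from E3 is D3.
D3 up a minor sixth → Bb3 (8 semitones).

Bb3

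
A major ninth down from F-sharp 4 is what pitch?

E 3

Counting two letter names plus an octave down from F lands on E.
A major ninth is 14 semitones; 14 semitones down from F#4 gives E3.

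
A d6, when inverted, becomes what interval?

The rule of nine gives the new number: 9 − 6 = 3, so a sixth becomes a third.
The quality also flips — diminished becomes augmented — giving an augmented third.

A3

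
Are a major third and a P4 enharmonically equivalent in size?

4 semitones (major third) vs 5 semitones (perfect fourth): not equal.

No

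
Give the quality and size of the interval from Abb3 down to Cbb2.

Descending from Abb3 to Cbb2 is the same interval as ascending Cbb2 to Abb3.
C to A spans six letter names (C-D-E-F-G-A), plus an octave, so the interval is some kind of thirteenth.
Counting semitones, Cbb2→Abb3 is 21, which is the major thirteenth.
(Equivalently, a compound major sixth: a major sixth plus an octave.)

major 13th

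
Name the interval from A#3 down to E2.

Descending from A#3 to E2 is the same interval as ascending E2 to A#3.
E to A spans four letter names (E-F-G-A), plus an octave, so the interval is some kind of eleventh.
The perfect eleventh is 17 semitones; here we have 18, one semitone wider: augmented.
(Equivalently, a compound augmented fourth: an augmented fourth plus an octave.)

augmented eleventh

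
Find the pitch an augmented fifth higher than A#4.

E##5

The fifth takes the letter from A up to E.
An augmented fifth is 8 semitones; 8 semitones up from A#4 gives E##5.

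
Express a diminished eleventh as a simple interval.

Subtracting seven from the interval number removes an octave: 11 − 7 = 4.
That makes a diminished eleventh a compound diminished fourth — an octave plus a diminished fourth.

diminished 4th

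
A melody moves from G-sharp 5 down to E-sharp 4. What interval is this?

m10

Descending from G#5 to E#4 is the same interval as ascending E#4 to G#5.
E to G spans three letter names (E-F-G), plus an octave — that makes it a tenth of some quality.
A major tenth would be 16 semitones, but E#4 to G#5 is 15 — one semitone narrower, making it a minor tenth.
(Equivalently, a compound minor third: a minor third plus an octave.)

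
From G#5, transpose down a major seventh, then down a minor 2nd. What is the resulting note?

G#5 down a major seventh → A4 (11 semitones).
A4 down a minor second → G#4 (1 semitone).

G#4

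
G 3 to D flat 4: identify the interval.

G to D spans five letter names (G-A-B-C-D): a fifth.
The perfect fifth is 7 semitones; here we have 6, one semitone narrower: diminished.

diminished fifth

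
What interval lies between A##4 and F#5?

A to F spans six letter names (A-B-C-D-E-F), so the interval is some kind of sixth.
The major sixth is 9 semitones; here we have 7, two semitones narrower: diminished.

d6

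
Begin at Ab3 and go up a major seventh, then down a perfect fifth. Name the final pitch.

Ab3 up a major seventh → G4 (11 semitones).
A perfect fifth down from G4 is C4.

C4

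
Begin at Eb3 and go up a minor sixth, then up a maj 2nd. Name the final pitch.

Db4

Up a minor sixth from Eb3: Cb4 (8 semitones up).
Up a major second from Cb4: Db4 (2 semitones up).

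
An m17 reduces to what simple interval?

Each octave removed subtracts seven from the number: 17 − 14 = 3.
So a minor seventeenth is 2 octaves plus a minor third. The quality is unchanged.

minor third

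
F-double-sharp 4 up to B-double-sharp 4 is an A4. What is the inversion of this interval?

The rule of nine gives the new number: 9 − 4 = 5, so a fourth becomes a fifth.
Quality inverts too: augmented becomes diminished. That makes the inversion a diminished fifth.

d5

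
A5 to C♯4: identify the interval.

minor thirteenth

Descending from A5 to C#4 is the same interval as ascending C#4 to A5.
C to A spans six letter names (C-D-E-F-G-A), plus an octave: a thirteenth.
At 20 semitones, C#4→A5 falls one short of a major thirteenth: minor.
(Equivalently, a compound minor sixth: a minor sixth plus an octave.)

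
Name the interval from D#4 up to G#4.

D to G spans four letter names (D-E-F-G): a fourth.
Counting semitones, D#4→G#4 is 5, which is the perfect fourth.

perfect fourth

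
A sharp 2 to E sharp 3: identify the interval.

perfect fifth

A to E spans five letter names (A-B-C-D-E): a fifth.
Counting semitones, A#2→E#3 is 7, which is the perfect fifth.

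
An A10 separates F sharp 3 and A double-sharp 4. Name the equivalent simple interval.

augmented third

Each octave removed subtracts seven from the number: 10 − 7 = 3.
That makes an augmented tenth a compound augmented third — an octave plus an augmented third.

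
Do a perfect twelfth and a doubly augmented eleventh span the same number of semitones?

Yes

A perfect twelfth spans 19 semitones, and a doubly augmented eleventh also spans 19 semitones — they're enharmonic.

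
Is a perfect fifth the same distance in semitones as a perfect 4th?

No

7 semitones (perfect fifth) vs 5 semitones (perfect fourth): not equal.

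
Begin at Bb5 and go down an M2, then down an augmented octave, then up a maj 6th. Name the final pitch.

Fb5

Bb5 down a major second → Ab5 (2 semitones).
An augmented octave down from Ab5 is Abb4.
Abb4 up a major sixth → Fb5 (9 semitones).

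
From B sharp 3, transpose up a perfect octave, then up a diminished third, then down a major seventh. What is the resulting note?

E flat 4

B#3 up a perfect octave → B#4 (12 semitones).
A diminished third up from B#4 is D5.
A major seventh down from D5 is Eb4.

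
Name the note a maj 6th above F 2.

Six letter names up from F: D.
Moving 9 semitones up from F2 (the size of a major sixth) reaches D3.

D 3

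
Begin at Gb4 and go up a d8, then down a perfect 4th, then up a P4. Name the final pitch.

Gbb5

Up a diminished octave from Gb4: Gbb5 (11 semitones up).
Gbb5 down a perfect fourth → Dbb5 (5 semitones).
Dbb5 up a perfect fourth → Gbb5 (5 semitones).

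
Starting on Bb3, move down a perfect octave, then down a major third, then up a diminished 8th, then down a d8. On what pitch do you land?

Bb3 down a perfect octave → Bb2 (12 semitones).
Down a major third from Bb2: Gb2 (4 semitones down).
Up a diminished octave from Gb2: Gbb3 (11 semitones up).
Gbb3 down a diminished octave → Gb2 (11 semitones).

Gb2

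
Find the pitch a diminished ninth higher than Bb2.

The ninth's letter: B up two letter names plus an octave → C.
A diminished ninth is 12 semitones; 12 semitones up from Bb2 gives Cbb4.

Cbb4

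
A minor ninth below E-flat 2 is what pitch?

D 1

The ninth's letter: E down two letter names plus an octave → D.
A minor ninth spans 13 semitones, so from Eb2 the target pitch is D1.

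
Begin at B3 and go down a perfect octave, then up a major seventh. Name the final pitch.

A#3

Down a perfect octave from B3: B2 (12 semitones down).
Up a major seventh from B2: A#3 (11 semitones up).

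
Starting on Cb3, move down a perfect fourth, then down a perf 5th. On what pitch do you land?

Cb2

A perfect fourth down from Cb3 is Gb2.
Gb2 down a perfect fifth → Cb2 (7 semitones).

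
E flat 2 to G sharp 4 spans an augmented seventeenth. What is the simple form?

augmented 3rd

Each octave removed subtracts seven from the number: 17 − 14 = 3.
Quality carries through unchanged, so the simple form is an augmented third.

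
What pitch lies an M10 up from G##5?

B##6

Three letters up from G (plus an octave) reaches B.
Moving 16 semitones up from G##5 (the size of a major tenth) reaches B##6.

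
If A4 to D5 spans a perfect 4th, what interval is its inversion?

perfect 5th

Inverted interval numbers add to nine, so a fourth pairs with a fifth (4 + 5 = 9).
And perfect stays perfect under inversion, so we get a perfect fifth.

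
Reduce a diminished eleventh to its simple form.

Subtracting seven from the interval number removes an octave: 11 − 7 = 4.
Quality carries through unchanged, so the simple form is a diminished fourth.

diminished fourth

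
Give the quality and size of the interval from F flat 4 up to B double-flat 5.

F to B spans four letter names (F-G-A-B), plus an octave: an eleventh.
Counting semitones, Fb4→Bbb5 is 17, which is the perfect eleventh.
(Equivalently, a compound perfect fourth: a perfect fourth plus an octave.)

perfect eleventh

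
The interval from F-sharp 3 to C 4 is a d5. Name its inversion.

Interval numbers invert to sum to nine: 5 + 4 = 9, so a fifth inverts to a fourth.
Quality inverts too: diminished becomes augmented. That makes the inversion an augmented fourth.

augmented 4th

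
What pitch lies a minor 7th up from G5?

Counting seven letter names up from G lands on F.
A minor seventh is 10 semitones; 10 semitones up from G5 gives F6.

F6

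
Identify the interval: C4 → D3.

minor 7th

Descending from C4 to D3 is the same interval as ascending D3 to C4.
D to C spans seven letter names (D-E-F-G-A-B-C), so the interval is some kind of seventh.
At 10 semitones, D3→C4 falls one short of a major seventh: minor.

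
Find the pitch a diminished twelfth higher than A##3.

Five letters up from A (plus an octave) reaches E.
Moving 18 semitones up from A##3 (the size of a diminished twelfth) reaches E#5.

E#5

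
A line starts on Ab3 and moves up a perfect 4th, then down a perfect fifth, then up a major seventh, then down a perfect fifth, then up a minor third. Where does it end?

Db4

A perfect fourth up from Ab3 is Db4.
Db4 down a perfect fifth → Gb3 (7 semitones).
Up a major seventh from Gb3: F4 (11 semitones up).
Down a perfect fifth from F4: Bb3 (7 semitones down).
Up a minor third from Bb3: Db4 (3 semitones up).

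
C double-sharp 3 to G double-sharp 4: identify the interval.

perfect twelfth

C to G spans five letter names (C-D-E-F-G), plus an octave, so the interval is some kind of twelfth.
The perfect twelfth spans 19 semitones, and C##3 to G##4 is exactly 19 semitones — so this is a perfect twelfth.
(Equivalently, a compound perfect fifth: a perfect fifth plus an octave.)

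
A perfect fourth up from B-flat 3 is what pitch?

The fourth takes the letter from B up to E.
Moving 5 semitones up from Bb3 (the size of a perfect fourth) reaches Eb4.

E-flat 4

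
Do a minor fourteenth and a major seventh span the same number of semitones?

A minor fourteenth spans 22 semitones; a major seventh spans 11 semitones. They differ by 11.

No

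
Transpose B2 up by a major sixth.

The sixth takes the letter from B up to G.
A major sixth spans 9 semitones, so from B2 the target pitch is G#3.

G#3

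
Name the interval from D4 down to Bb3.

Descending from D4 to Bb3 is the same interval as ascending Bb3 to D4.
B to D spans three letter names (B-C-D) — that makes it a third of some quality.
Counting semitones, Bb3→D4 is 4, which is the major third.

major 3rd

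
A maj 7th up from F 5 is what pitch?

E 6

Seven letter names up from F: E.
Moving 11 semitones up from F5 (the size of a major seventh) reaches E6.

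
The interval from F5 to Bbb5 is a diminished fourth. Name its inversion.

Inverted interval numbers add to nine, so a fourth pairs with a fifth (4 + 5 = 9).
Quality inverts too: diminished becomes augmented. That makes the inversion an augmented fifth.

augmented 5th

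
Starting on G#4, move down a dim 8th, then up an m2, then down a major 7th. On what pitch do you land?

Down a diminished octave from G#4: G##3 (11 semitones down).
A minor second up from G##3 is A#3.
A#3 down a major seventh → B2 (11 semitones).

B2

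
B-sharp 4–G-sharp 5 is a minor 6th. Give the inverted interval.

Interval numbers invert to sum to nine: 6 + 3 = 9, so a sixth inverts to a third.
And minor becomes major under inversion, so we get a major third.

major third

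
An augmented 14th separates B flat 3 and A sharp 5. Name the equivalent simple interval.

Take out an octave (7 from the number): 14 − 7 = 7.
So an augmented fourteenth is an octave plus an augmented seventh. The quality is unchanged.

A7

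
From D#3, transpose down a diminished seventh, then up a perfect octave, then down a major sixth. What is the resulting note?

G##2

Down a diminished seventh from D#3: E##2 (9 semitones down).
Up a perfect octave from E##2: E##3 (12 semitones up).
E##3 down a major sixth → G##2 (9 semitones).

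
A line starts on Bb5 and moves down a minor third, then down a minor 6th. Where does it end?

B4

Bb5 down a minor third → G5 (3 semitones).
Down a minor sixth from G5: B4 (8 semitones down).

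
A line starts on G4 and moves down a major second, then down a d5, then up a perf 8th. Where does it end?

B4

G4 down a major second → F4 (2 semitones).
Down a diminished fifth from F4: B3 (6 semitones down).
B3 up a perfect octave → B4 (12 semitones).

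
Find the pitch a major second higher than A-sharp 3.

Counting two letter names up from A lands on B.
A major second spans 2 semitones, so from A#3 the target pitch is B#3.

B-sharp 3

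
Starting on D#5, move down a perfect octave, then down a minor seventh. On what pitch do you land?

E#3

Down a perfect octave from D#5: D#4 (12 semitones down).
D#4 down a minor seventh → E#3 (10 semitones).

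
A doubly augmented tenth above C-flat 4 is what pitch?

E-sharp 5

The tenth's letter: C up three letter names plus an octave → E.
A doubly augmented tenth spans 18 semitones, so from Cb4 the target pitch is E#5.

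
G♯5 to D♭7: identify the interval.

doubly diminished 12th

G to D spans five letter names (G-A-B-C-D), plus an octave, so the interval is some kind of twelfth.
The perfect twelfth is 19 semitones; here we have 17, two semitones narrower: doubly diminished.
(Equivalently, a compound doubly diminished fifth: a doubly diminished fifth plus an octave.)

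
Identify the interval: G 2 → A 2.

M2

G to A spans two letter names (G-A): a second.
The major second spans 2 semitones, and G2 to A2 is exactly 2 semitones — so this is a major second.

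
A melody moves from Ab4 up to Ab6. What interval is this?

P15

A to A is the same letter name, plus 2 octaves, so the interval is some kind of fifteenth.
Counting semitones, Ab4→Ab6 is 24, which is the perfect fifteenth.
(Equivalently, a compound perfect octave: a perfect octave plus an octave.)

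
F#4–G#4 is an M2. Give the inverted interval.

Inverted interval numbers add to nine, so a second pairs with a seventh (2 + 7 = 9).
The quality also flips — major becomes minor — giving a minor seventh.

m7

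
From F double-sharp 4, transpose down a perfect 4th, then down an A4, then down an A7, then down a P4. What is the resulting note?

E flat 2

F##4 down a perfect fourth → C##4 (5 semitones).
An augmented fourth down from C##4 is G#3.
G#3 down an augmented seventh → Ab2 (12 semitones).
Ab2 down a perfect fourth → Eb2 (5 semitones).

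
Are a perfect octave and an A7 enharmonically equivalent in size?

Both span 12 semitones: a perfect octave and an augmented seventh are the same chromatic distance.

Yes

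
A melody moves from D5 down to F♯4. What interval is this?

Descending from D5 to F#4 is the same interval as ascending F#4 to D5.
F to D spans six letter names (F-G-A-B-C-D), so the interval is some kind of sixth.
F#4 to D5 is 8 semitones, a half step short of the major sixth (9), so this is minor.

minor 6th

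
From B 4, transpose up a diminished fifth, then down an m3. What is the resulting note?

D 5

B4 up a diminished fifth → F5 (6 semitones).
Down a minor third from F5: D5 (3 semitones down).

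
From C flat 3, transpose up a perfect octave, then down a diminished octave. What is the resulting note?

Up a perfect octave from Cb3: Cb4 (12 semitones up).
Down a diminished octave from Cb4: C3 (11 semitones down).

C 3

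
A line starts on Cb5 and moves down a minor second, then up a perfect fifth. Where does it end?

F5

A minor second down from Cb5 is Bb4.
Up a perfect fifth from Bb4: F5 (7 semitones up).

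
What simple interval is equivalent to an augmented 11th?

Take out an octave (7 from the number): 11 − 7 = 4.
So an augmented eleventh is an octave plus an augmented fourth. The quality is unchanged.

A4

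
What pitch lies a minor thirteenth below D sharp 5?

The thirteenth's letter: D down six letter names plus an octave → F.
A minor thirteenth spans 20 semitones, so from D#5 the target pitch is F##3.

F double-sharp 3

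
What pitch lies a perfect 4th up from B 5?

Counting four letter names up from B lands on E.
Moving 5 semitones up from B5 (the size of a perfect fourth) reaches E6.

E 6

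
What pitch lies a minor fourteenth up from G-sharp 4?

Counting seven letter names plus an octave up from G lands on F.
A minor fourteenth is 22 semitones; 22 semitones up from G#4 gives F#6.

F-sharp 6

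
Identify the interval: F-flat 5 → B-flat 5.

augmented 4th

F to B spans four letter names (F-G-A-B), so the interval is some kind of fourth.
Fb5 to Bb5 spans 6 semitones — one semitone wider than the perfect fourth (5) — giving an augmented fourth.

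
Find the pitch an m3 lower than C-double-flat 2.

Three letter names down from C: A.
Moving 3 semitones down from Cbb2 (the size of a minor third) reaches Abb1.

A-double-flat 1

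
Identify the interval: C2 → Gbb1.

AA4

Descending from C2 to Gbb1 is the same interval as ascending Gbb1 to C2.
G to C spans four letter names (G-A-B-C) — that makes it a fourth of some quality.
A perfect fourth would be 5 semitones; Gbb1 to C2 is 7, two semitones wider, so the interval is doubly augmented.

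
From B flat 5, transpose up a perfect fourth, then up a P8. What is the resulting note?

Bb5 up a perfect fourth → Eb6 (5 semitones).
Up a perfect octave from Eb6: Eb7 (12 semitones up).

E flat 7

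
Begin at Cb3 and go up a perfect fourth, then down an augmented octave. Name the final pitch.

Up a perfect fourth from Cb3: Fb3 (5 semitones up).
Fb3 down an augmented octave → Fbb2 (13 semitones).

Fbb2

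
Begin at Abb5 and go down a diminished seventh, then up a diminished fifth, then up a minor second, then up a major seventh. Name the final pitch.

Fb6

Down a diminished seventh from Abb5: Bb4 (9 semitones down).
Up a diminished fifth from Bb4: Fb5 (6 semitones up).
A minor second up from Fb5 is Gbb5.
Gbb5 up a major seventh → Fb6 (11 semitones).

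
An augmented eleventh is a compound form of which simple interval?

Subtracting seven from the interval number removes an octave: 11 − 7 = 4.
So an augmented eleventh is an octave plus an augmented fourth. The quality is unchanged.

A4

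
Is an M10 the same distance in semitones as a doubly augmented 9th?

Both span 16 semitones: a major tenth and a doubly augmented ninth are the same chromatic distance.

Yes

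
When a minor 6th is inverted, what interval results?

M3

Interval numbers invert to sum to nine: 6 + 3 = 9, so a sixth inverts to a third.
Quality inverts too: minor becomes major. That makes the inversion a major third.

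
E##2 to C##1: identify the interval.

major 10th

Descending from E##2 to C##1 is the same interval as ascending C##1 to E##2.
C to E spans three letter names (C-D-E), plus an octave — that makes it a tenth of some quality.
The major tenth spans 16 semitones, and C##1 to E##2 is exactly 16 semitones — so this is a major tenth.
(Equivalently, a compound major third: a major third plus an octave.)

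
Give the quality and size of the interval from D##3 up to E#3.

D to E spans two letter names (D-E), so the interval is some kind of second.
D##3 to E#3 is 1 semitone, a half step short of the major second (2), so this is minor.

minor second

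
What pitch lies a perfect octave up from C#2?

The letter stays C (same as the start), shifted an octave up.
A perfect octave is 12 semitones; 12 semitones up from C#2 gives C#3.

C#3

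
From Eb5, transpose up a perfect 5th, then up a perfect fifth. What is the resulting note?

Up a perfect fifth from Eb5: Bb5 (7 semitones up).
Up a perfect fifth from Bb5: F6 (7 semitones up).

F6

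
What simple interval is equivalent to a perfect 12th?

Subtracting seven from the interval number removes an octave: 12 − 7 = 5.
That makes a perfect twelfth a compound perfect fifth — an octave plus a perfect fifth.

perfect fifth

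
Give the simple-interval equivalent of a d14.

Subtracting seven from the interval number removes an octave: 14 − 7 = 7.
So a diminished fourteenth is an octave plus a diminished seventh. The quality is unchanged.

d7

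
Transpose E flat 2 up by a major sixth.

Counting six letter names up from E lands on C.
A major sixth spans 9 semitones, so from Eb2 the target pitch is C3.

C 3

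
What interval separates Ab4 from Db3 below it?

Descending from Ab4 to Db3 is the same interval as ascending Db3 to Ab4.
D to A spans five letter names (D-E-F-G-A), plus an octave: a twelfth.
The perfect twelfth spans 19 semitones, and Db3 to Ab4 is exactly 19 semitones — so this is a perfect twelfth.
(Equivalently, a compound perfect fifth: a perfect fifth plus an octave.)

perfect twelfth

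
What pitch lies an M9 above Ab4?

Bb5

Two letters up from A (plus an octave) reaches B.
A major ninth spans 14 semitones, so from Ab4 the target pitch is Bb5.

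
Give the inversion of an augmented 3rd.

diminished sixth

The rule of nine gives the new number: 9 − 3 = 6, so a third becomes a sixth.
The quality also flips — augmented becomes diminished — giving a diminished sixth.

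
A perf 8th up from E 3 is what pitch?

E 4

For an octave the letter name doesn't change: still E, an octave up.
A perfect octave spans 12 semitones, so from E3 the target pitch is E4.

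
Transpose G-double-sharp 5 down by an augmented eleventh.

The eleventh's letter: G down four letter names plus an octave → D.
Moving 18 semitones down from G##5 (the size of an augmented eleventh) reaches D#4.

D-sharp 4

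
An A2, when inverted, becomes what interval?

Interval numbers invert to sum to nine: 2 + 7 = 9, so a second inverts to a seventh.
Quality inverts too: augmented becomes diminished. That makes the inversion a diminished seventh.

diminished seventh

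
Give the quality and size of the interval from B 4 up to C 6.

minor ninth

B to C spans two letter names (B-C), plus an octave: a ninth.
At 13 semitones, B4→C6 falls one short of a major ninth: minor.
(Equivalently, a compound minor second: a minor second plus an octave.)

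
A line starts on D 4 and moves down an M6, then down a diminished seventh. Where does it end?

D4 down a major sixth → F3 (9 semitones).
Down a diminished seventh from F3: G#2 (9 semitones down).

G sharp 2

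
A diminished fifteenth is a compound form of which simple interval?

diminished octave

Subtracting seven from the interval number removes an octave: 15 − 7 = 8.
Quality carries through unchanged, so the simple form is a diminished octave.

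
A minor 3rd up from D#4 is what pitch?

F#4

Three letter names up from D: F.
A minor third is 3 semitones; 3 semitones up from D#4 gives F#4.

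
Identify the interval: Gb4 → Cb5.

G to C spans four letter names (G-A-B-C): a fourth.
Counting semitones, Gb4→Cb5 is 5, which is the perfect fourth.

perfect fourth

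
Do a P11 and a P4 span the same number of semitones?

A perfect eleventh is 17 semitones but a perfect fourth is 5 semitones — different sizes.

No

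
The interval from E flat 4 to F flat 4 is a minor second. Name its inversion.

M7

The rule of nine gives the new number: 9 − 2 = 7, so a second becomes a seventh.
Quality inverts too: minor becomes major. That makes the inversion a major seventh.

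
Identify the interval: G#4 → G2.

Descending from G#4 to G2 is the same interval as ascending G2 to G#4.
G to G is the same letter name, plus 2 octaves: a fifteenth.
G2 to G#4 spans 25 semitones — one semitone wider than the perfect fifteenth (24) — giving an augmented fifteenth.
(Equivalently, a compound augmented octave: an augmented octave plus an octave.)

A15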